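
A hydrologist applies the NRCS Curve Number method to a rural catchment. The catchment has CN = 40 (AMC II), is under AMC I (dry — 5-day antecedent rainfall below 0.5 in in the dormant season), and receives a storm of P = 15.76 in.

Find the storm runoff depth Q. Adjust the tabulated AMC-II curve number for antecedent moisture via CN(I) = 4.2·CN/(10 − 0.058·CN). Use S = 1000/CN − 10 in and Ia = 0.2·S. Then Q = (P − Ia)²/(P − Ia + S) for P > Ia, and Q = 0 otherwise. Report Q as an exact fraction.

Q = 1137032/678825 in ≈ 1.675 in

Dry (AMC I): CN(I) = 4.2·40/(10 − 0.058·40) = 168/(192/25) = 175/8 ≈ 21.875
S = 1000/(175/8) − 10 = 250/7 in ≈ 35.714 in
Initial abstraction Ia = S/5 = (250/7)/5 = 50/7 ≈ 7.143 in
Since P=15.760 > Ia=7.143: effective rainfall P−Ia = 1508/175 in
Q = (1508/175)²/((1508/175) + 250/7) = (2274064/30625)/(7758/175) = 1137032/678825 in ≈ 1.675 in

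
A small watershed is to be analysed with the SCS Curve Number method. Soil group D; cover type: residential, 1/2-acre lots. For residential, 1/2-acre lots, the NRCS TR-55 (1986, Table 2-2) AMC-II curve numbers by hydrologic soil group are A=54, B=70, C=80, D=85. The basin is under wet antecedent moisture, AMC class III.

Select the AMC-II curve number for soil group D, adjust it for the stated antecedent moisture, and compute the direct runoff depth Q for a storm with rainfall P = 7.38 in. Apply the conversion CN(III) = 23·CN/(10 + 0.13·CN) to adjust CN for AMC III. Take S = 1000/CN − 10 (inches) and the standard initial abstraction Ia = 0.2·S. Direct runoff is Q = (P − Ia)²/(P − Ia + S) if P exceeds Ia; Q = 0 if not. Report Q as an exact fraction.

NRCS table: residential, 1/2-acre lots, soil group D → CN(II) = 85
CN(III) from CN(II)=85: (23·85)/(10 + 0.13·85) = 39100/421 ≈ 92.874
S = 1000/(39100/421) − 10 = 300/391 in ≈ 0.767 in
Ia = 0.2S: 0.2·0.767 = 0.153 in (exactly 60/391)
Since P=7.380 > Ia=0.153: effective rainfall P−Ia = 141279/19550 in
Runoff Q = (P−Ia)²/(P−Ia+S) = (7.227)²/(7.227+0.767) = 6653251947/1018418150 ≈ 6.533 in

Q = 6653251947/1018418150 in ≈ 6.533 in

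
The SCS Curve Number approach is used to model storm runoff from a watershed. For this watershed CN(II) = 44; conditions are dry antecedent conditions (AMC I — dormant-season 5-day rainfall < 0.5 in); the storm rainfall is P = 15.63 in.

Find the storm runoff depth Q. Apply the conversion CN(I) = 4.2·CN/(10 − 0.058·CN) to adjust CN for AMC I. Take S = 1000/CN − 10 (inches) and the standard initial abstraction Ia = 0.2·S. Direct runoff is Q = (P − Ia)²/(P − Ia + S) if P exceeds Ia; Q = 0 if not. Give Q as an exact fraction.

Dry (AMC I): CN(I) = 4.2·44/(10 − 0.058·44) = (924/5)/(931/125) = 3300/133 ≈ 24.812
Retention S: 1000/CN − 10 with CN=24.812 → S = 1000/33 ≈ 30.303 in
Ia = 0.2S: 0.2·30.303 = 6.061 in (exactly 200/33)
Since P=15.630 > Ia=6.061: effective rainfall P−Ia = 31579/3300 in
Q: (31579/3300)² ÷ (131579/3300) = 997233241/434210700 in (≈ 2.297 in)

Q = 997233241/434210700 in ≈ 2.297 in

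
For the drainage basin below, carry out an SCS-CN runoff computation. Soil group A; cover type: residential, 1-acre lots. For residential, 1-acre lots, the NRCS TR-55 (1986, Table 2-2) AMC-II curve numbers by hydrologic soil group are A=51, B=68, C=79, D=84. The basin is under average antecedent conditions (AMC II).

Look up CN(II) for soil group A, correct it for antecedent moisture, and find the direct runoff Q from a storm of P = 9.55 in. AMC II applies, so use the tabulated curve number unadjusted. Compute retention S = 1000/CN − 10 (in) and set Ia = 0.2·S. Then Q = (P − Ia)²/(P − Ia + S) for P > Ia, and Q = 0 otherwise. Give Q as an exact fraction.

NRCS table: residential, 1-acre lots, soil group A → CN(II) = 51
Average conditions: CN = 51 (no AMC adjustment).
S = 1000/51 − 10 = 490/51 in ≈ 9.608 in
Ia = 0.2S: 0.2·9.608 = 1.922 in (exactly 98/51)
Since P=9.550 > Ia=1.922: effective rainfall P−Ia = 7781/1020 in
Q = (7781/1020)²/((7781/1020) + 490/51) = (60543961/1040400)/(17581/1020) = 60543961/17932620 in ≈ 3.376 in

Q = 60543961/17932620 in ≈ 3.376 in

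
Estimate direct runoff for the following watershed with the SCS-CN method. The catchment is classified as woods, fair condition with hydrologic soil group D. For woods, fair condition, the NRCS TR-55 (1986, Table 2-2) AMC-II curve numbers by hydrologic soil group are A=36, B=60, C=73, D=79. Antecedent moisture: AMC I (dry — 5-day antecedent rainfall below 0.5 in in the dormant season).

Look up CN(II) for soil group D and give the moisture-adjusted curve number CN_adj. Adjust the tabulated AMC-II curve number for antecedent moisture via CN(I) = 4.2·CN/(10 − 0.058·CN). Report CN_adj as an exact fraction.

NRCS table: woods, fair condition, soil group D → CN(II) = 79
Dry (AMC I): CN(I) = 4.2·79/(10 − 0.058·79) = (1659/5)/(2709/500) = 7900/129 ≈ 61.240

CN_adj = 7900/129 ≈ 61.240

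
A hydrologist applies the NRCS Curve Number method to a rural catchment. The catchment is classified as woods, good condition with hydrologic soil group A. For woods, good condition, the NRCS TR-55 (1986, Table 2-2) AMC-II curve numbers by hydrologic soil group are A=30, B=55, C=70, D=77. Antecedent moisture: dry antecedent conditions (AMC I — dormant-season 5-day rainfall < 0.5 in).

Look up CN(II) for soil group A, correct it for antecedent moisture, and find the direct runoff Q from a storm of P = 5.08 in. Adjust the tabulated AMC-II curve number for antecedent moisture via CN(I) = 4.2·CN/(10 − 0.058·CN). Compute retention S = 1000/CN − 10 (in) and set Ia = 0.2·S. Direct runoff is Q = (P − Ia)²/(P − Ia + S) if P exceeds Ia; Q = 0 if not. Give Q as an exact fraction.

Q = 0 in ≈ 0.000 in

NRCS table: woods, good condition, soil group A → CN(II) = 30
CN(I) from CN(II)=30: (4.2·30)/(10 − 0.058·30) = 900/59 ≈ 15.254
S = 1000/(900/59) − 10 = 500/9 in ≈ 55.556 in
Initial abstraction Ia = S/5 = (500/9)/5 = 100/9 ≈ 11.111 in
P = 5.080 ≤ Ia = 11.111 in: entire storm abstracted, Q = 0.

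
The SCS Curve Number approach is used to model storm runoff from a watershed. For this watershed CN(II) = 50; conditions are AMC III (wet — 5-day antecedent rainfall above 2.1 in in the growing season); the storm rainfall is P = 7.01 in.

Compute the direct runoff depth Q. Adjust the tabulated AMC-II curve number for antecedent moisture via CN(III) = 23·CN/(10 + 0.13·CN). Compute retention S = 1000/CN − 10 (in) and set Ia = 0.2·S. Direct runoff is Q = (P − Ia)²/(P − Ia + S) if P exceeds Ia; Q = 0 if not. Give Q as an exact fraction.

CN(III) from CN(II)=50: (23·50)/(10 + 0.13·50) = 2300/33 ≈ 69.697
Max retention: S = 1000/(2300/33) − 10 = 100/23 in (≈ 4.348 in)
Ia = 0.2S: 0.2·4.348 = 0.870 in (exactly 20/23)
Since P=7.010 > Ia=0.870: effective rainfall P−Ia = 14123/2300 in
Q = (14123/2300)²/((14123/2300) + 100/23) = (199459129/5290000)/(24123/2300) = 199459129/55482900 in ≈ 3.595 in

Q = 199459129/55482900 in ≈ 3.595 in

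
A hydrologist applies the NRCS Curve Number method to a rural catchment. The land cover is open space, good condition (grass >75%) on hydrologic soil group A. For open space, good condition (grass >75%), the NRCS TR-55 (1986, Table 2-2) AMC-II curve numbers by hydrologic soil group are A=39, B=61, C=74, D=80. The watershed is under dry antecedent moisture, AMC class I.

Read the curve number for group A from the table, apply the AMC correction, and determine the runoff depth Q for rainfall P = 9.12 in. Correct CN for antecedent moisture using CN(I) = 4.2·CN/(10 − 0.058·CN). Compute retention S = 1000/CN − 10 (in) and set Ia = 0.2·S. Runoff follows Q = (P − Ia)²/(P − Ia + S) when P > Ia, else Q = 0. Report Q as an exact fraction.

Q = 292957456/4078271925 in ≈ 0.072 in

NRCS table: open space, good condition (grass >75%), soil group A → CN(II) = 39
CN(I) from CN(II)=39: (4.2·39)/(10 − 0.058·39) = 81900/3869 ≈ 21.168
Retention S: 1000/CN − 10 with CN=21.168 → S = 30500/819 ≈ 37.241 in
Ia = 0.2·(30500/819) = 6100/819 in ≈ 7.448 in
Since P=9.120 > Ia=7.448: effective rainfall P−Ia = 34232/20475 in
Q: (34232/20475)² ÷ (796732/20475) = 292957456/4078271925 in (≈ 0.072 in)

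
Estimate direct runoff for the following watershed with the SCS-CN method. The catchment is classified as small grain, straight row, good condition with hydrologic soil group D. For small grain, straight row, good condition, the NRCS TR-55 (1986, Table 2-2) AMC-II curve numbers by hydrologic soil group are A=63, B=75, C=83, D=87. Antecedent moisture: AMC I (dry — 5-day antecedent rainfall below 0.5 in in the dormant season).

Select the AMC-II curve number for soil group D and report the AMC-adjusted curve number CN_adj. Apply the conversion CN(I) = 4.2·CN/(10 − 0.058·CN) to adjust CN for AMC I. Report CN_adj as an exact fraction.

CN_adj = 182700/2477 ≈ 73.759

NRCS table: small grain, straight row, good condition, soil group D → CN(II) = 87
CN(I) from CN(II)=87: (4.2·87)/(10 − 0.058·87) = 182700/2477 ≈ 73.759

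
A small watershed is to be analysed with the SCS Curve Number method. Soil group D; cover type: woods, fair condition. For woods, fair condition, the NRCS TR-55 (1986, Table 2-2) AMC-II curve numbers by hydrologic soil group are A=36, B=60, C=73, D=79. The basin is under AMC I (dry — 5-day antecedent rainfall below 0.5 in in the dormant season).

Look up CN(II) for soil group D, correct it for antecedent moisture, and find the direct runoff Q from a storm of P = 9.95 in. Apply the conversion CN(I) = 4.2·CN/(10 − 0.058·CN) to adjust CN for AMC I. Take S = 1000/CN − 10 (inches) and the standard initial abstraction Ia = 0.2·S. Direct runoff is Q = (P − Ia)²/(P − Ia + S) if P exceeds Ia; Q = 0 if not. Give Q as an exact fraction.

Q = 188265841/37479180 in ≈ 5.023 in

NRCS table: woods, fair condition, soil group D → CN(II) = 79
Adjust CN=79 to AMC I: 4.2·79/(10 − 0.058·79) → (1659/5) ÷ (2709/500) = 7900/129 ≈ 61.240
Max retention: S = 1000/(7900/129) − 10 = 500/79 in (≈ 6.329 in)
Ia = 0.2S: 0.2·6.329 = 1.266 in (exactly 100/79)
Since P=9.950 > Ia=1.266: effective rainfall P−Ia = 13721/1580 in
Q = (13721/1580)²/((13721/1580) + 500/79) = (188265841/2496400)/(23721/1580) = 188265841/37479180 in ≈ 5.023 in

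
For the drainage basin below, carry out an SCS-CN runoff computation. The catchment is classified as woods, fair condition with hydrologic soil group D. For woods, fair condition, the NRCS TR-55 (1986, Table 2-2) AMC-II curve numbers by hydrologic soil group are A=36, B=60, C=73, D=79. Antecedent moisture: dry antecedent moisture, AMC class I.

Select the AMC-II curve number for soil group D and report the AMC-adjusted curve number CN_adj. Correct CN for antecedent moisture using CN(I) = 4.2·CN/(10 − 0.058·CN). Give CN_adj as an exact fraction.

CN_adj = 7900/129 ≈ 61.240

NRCS table: woods, fair condition, soil group D → CN(II) = 79
CN(I) from CN(II)=79: (4.2·79)/(10 − 0.058·79) = 7900/129 ≈ 61.240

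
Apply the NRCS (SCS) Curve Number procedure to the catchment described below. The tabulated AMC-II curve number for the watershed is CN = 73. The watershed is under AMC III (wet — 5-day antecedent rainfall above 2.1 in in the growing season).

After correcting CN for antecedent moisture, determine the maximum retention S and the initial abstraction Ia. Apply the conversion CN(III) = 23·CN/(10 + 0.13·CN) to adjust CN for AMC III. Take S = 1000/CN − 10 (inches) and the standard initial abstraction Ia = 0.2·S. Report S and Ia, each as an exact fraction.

S = 2700/1679 in ≈ 1.608 in; Ia = 540/1679 in ≈ 0.322 in

Wet (AMC III): CN(III) = 23·73/(10 + 0.13·73) = 1679/(1949/100) = 167900/1949 ≈ 86.147
Retention S: 1000/CN − 10 with CN=86.147 → S = 2700/1679 ≈ 1.608 in
Ia = 0.2S: 0.2·1.608 = 0.322 in (exactly 540/1679)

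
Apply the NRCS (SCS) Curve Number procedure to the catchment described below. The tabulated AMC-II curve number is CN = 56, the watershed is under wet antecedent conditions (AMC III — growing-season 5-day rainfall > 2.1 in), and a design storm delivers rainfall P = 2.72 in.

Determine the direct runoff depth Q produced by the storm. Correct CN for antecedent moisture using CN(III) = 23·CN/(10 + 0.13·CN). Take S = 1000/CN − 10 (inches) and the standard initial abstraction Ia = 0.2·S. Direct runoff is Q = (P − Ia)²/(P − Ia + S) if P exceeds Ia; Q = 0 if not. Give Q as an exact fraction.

Wet (AMC III): CN(III) = 23·56/(10 + 0.13·56) = 1288/(432/25) = 4025/54 ≈ 74.537
Retention S: 1000/CN − 10 with CN=74.537 → S = 550/161 ≈ 3.416 in
Ia = 0.2·(550/161) = 110/161 in ≈ 0.683 in
Since P=2.720 > Ia=0.683: effective rainfall P−Ia = 8198/4025 in
Q: (8198/4025)² ÷ (21948/4025) = 16801801/22085175 in (≈ 0.761 in)

Q = 16801801/22085175 in ≈ 0.761 in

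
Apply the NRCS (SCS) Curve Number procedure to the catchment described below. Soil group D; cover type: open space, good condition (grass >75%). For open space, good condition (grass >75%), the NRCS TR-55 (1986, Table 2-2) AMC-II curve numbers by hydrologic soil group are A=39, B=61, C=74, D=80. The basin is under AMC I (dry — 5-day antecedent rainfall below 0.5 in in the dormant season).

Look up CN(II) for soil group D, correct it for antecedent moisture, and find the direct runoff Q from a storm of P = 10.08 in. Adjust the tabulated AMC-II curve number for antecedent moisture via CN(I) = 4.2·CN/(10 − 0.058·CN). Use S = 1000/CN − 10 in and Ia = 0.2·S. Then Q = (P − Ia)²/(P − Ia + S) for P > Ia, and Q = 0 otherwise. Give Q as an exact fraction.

NRCS table: open space, good condition (grass >75%), soil group D → CN(II) = 80
CN(I) from CN(II)=80: (4.2·80)/(10 − 0.058·80) = 4200/67 ≈ 62.687
S = 1000/(4200/67) − 10 = 125/21 in ≈ 5.952 in
Ia = 0.2·(125/21) = 25/21 in ≈ 1.190 in
P − Ia = 10.080 − 1.190 = 4667/525 ≈ 8.890 in (> 0, runoff occurs)
Runoff Q = (P−Ia)²/(P−Ia+S) = (8.890)²/(8.890+5.952) = 21780889/4090800 ≈ 5.324 in

Q = 21780889/4090800 in ≈ 5.324 in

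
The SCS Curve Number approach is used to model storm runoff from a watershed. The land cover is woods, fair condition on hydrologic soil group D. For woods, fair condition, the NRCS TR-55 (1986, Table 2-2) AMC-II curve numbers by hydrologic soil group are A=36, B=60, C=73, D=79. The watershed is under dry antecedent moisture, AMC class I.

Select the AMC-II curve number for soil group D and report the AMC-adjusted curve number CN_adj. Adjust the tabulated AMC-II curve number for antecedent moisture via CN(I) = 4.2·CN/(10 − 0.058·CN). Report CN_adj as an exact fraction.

NRCS table: woods, fair condition, soil group D → CN(II) = 79
CN(I) from CN(II)=79: (4.2·79)/(10 − 0.058·79) = 7900/129 ≈ 61.240

CN_adj = 7900/129 ≈ 61.240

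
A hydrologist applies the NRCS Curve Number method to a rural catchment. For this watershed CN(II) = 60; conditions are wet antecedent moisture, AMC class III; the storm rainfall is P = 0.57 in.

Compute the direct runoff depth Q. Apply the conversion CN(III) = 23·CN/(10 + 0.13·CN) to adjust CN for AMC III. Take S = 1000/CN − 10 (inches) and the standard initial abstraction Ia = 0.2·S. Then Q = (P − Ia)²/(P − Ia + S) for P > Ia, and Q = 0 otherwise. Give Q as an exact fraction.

CN(III) from CN(II)=60: (23·60)/(10 + 0.13·60) = 6900/89 ≈ 77.528
S = 1000/(6900/89) − 10 = 200/69 in ≈ 2.899 in
Initial abstraction Ia = S/5 = (200/69)/5 = 40/69 ≈ 0.580 in
P = 0.570 ≤ Ia = 0.580 in: entire storm abstracted, Q = 0.

Q = 0 in ≈ 0.000 in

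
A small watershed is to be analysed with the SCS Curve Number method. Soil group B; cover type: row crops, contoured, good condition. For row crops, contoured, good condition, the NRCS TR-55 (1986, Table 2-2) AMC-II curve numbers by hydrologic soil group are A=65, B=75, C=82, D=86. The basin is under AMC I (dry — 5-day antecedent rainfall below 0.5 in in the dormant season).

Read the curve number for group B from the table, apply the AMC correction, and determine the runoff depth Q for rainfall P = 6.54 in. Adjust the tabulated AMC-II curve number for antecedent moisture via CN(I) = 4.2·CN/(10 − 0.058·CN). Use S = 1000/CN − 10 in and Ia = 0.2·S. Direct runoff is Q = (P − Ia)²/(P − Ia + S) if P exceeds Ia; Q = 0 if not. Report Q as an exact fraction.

Q = 243391201/127893150 in ≈ 1.903 in

NRCS table: row crops, contoured, good condition, soil group B → CN(II) = 75
CN(I) from CN(II)=75: (4.2·75)/(10 − 0.058·75) = 6300/113 ≈ 55.752
Max retention: S = 1000/(6300/113) − 10 = 500/63 in (≈ 7.937 in)
Ia = 0.2S: 0.2·7.937 = 1.587 in (exactly 100/63)
P − Ia = 6.540 − 1.587 = 15601/3150 ≈ 4.953 in (> 0, runoff occurs)
Runoff Q = (P−Ia)²/(P−Ia+S) = (4.953)²/(4.953+7.937) = 243391201/127893150 ≈ 1.903 in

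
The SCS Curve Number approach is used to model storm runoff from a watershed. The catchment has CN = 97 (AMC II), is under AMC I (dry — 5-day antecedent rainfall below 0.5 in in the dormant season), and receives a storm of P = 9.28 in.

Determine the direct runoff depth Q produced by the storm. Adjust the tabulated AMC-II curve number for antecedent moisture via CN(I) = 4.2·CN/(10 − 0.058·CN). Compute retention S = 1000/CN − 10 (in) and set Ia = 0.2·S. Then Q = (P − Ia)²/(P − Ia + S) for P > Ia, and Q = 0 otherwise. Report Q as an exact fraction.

CN(I) from CN(II)=97: (4.2·97)/(10 − 0.058·97) = 67900/729 ≈ 93.141
Retention S: 1000/CN − 10 with CN=93.141 → S = 500/679 ≈ 0.736 in
Ia = 0.2·(500/679) = 100/679 in ≈ 0.147 in
Since P=9.280 > Ia=0.147: effective rainfall P−Ia = 155028/16975 in
Runoff Q = (P−Ia)²/(P−Ia+S) = (9.133)²/(9.133+0.736) = 3004210098/355473475 ≈ 8.451 in

Q = 3004210098/355473475 in ≈ 8.451 in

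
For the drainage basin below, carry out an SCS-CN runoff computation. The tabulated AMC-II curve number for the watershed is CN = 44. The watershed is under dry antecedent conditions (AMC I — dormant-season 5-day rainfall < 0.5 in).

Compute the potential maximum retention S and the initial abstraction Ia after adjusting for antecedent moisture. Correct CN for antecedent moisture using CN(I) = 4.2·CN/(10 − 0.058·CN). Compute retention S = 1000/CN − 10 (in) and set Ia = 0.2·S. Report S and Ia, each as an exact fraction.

Dry (AMC I): CN(I) = 4.2·44/(10 − 0.058·44) = (924/5)/(931/125) = 3300/133 ≈ 24.812
Max retention: S = 1000/(3300/133) − 10 = 1000/33 in (≈ 30.303 in)
Ia = 0.2S: 0.2·30.303 = 6.061 in (exactly 200/33)

S = 1000/33 in ≈ 30.303 in; Ia = 200/33 in ≈ 6.061 in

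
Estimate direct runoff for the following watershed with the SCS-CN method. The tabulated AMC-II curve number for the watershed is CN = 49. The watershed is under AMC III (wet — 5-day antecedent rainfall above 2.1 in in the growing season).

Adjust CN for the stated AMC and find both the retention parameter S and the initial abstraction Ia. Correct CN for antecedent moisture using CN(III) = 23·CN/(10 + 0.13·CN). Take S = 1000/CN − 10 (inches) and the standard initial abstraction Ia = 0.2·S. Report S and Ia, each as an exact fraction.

CN(III) from CN(II)=49: (23·49)/(10 + 0.13·49) = 112700/1637 ≈ 68.845
S = 1000/(112700/1637) − 10 = 5100/1127 in ≈ 4.525 in
Ia = 0.2S: 0.2·4.525 = 0.905 in (exactly 1020/1127)

S = 5100/1127 in ≈ 4.525 in; Ia = 1020/1127 in ≈ 0.905 in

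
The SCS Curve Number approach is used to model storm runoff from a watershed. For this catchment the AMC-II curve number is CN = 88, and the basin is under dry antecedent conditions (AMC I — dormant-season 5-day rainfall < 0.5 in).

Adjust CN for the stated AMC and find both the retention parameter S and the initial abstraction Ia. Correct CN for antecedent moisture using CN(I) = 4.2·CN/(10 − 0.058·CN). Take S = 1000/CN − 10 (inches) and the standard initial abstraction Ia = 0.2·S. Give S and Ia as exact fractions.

S = 250/77 in ≈ 3.247 in; Ia = 50/77 in ≈ 0.649 in

CN(I) from CN(II)=88: (4.2·88)/(10 − 0.058·88) = 3850/51 ≈ 75.490
Retention S: 1000/CN − 10 with CN=75.490 → S = 250/77 ≈ 3.247 in
Ia = 0.2·(250/77) = 50/77 in ≈ 0.649 in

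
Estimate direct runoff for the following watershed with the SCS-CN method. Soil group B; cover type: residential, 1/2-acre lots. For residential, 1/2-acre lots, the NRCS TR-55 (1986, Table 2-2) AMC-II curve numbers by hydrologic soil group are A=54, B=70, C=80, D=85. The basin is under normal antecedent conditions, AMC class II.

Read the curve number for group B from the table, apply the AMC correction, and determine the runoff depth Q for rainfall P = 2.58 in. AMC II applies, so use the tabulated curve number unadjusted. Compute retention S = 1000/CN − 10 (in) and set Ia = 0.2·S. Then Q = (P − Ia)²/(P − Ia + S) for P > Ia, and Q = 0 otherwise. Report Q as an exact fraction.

NRCS table: residential, 1/2-acre lots, soil group B → CN(II) = 70
CN(II) = 70; AMC II needs no correction.
S = 1000/70 − 10 = 30/7 in ≈ 4.286 in
Initial abstraction Ia = S/5 = (30/7)/5 = 6/7 ≈ 0.857 in
Excess rainfall: 2.580 − 0.857 = 1.723 in; P > Ia so Q > 0
Q = (603/350)²/((603/350) + 30/7) = (363609/122500)/(2103/350) = 121203/245350 in ≈ 0.494 in

Q = 121203/245350 in ≈ 0.494 in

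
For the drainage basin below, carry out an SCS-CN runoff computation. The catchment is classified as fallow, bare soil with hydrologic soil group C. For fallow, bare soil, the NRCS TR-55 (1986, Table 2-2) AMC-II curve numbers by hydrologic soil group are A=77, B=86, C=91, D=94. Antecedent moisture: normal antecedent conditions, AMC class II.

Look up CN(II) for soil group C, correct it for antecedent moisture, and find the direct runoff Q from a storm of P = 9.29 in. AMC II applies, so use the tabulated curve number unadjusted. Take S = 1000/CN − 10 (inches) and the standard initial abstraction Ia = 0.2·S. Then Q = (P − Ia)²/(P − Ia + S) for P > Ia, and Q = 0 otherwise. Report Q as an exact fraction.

Q = 6845742121/834824900 in ≈ 8.200 in

NRCS table: fallow, bare soil, soil group C → CN(II) = 91
CN(II) = 91; AMC II needs no correction.
Max retention: S = 1000/91 − 10 = 90/91 in (≈ 0.989 in)
Initial abstraction Ia = S/5 = (90/91)/5 = 18/91 ≈ 0.198 in
P − Ia = 9.290 − 0.198 = 82739/9100 ≈ 9.092 in (> 0, runoff occurs)
Q = (82739/9100)²/((82739/9100) + 90/91) = (6845742121/82810000)/(91739/9100) = 6845742121/834824900 in ≈ 8.200 in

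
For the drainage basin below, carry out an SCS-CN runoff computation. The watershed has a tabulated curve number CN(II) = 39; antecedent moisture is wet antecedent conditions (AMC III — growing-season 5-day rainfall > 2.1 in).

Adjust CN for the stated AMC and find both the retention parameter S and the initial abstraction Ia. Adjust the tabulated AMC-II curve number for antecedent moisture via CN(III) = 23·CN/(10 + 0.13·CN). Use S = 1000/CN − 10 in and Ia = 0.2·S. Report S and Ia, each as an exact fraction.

S = 6100/897 in ≈ 6.800 in; Ia = 1220/897 in ≈ 1.360 in

CN(III) from CN(II)=39: (23·39)/(10 + 0.13·39) = 89700/1507 ≈ 59.522
Retention S: 1000/CN − 10 with CN=59.522 → S = 6100/897 ≈ 6.800 in
Ia = 0.2S: 0.2·6.800 = 1.360 in (exactly 1220/897)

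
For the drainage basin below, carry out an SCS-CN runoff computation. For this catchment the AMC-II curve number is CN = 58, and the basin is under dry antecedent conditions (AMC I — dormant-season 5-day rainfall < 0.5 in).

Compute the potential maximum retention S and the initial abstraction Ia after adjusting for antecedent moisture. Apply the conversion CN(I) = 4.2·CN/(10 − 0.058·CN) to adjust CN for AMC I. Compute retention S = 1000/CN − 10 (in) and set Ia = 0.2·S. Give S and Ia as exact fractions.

Adjust CN=58 to AMC I: 4.2·58/(10 − 0.058·58) → (1218/5) ÷ (1659/250) = 2900/79 ≈ 36.709
S = 1000/(2900/79) − 10 = 500/29 in ≈ 17.241 in
Ia = 0.2·(500/29) = 100/29 in ≈ 3.448 in

S = 500/29 in ≈ 17.241 in; Ia = 100/29 in ≈ 3.448 in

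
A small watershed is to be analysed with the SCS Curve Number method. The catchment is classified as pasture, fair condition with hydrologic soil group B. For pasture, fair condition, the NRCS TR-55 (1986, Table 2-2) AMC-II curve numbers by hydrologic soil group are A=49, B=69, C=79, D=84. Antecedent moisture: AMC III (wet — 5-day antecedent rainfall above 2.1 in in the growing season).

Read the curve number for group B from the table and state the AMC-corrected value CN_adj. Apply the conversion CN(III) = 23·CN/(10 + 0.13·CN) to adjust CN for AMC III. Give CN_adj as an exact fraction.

CN_adj = 158700/1897 ≈ 83.658

NRCS table: pasture, fair condition, soil group B → CN(II) = 69
Adjust CN=69 to AMC III: 23·69/(10 + 0.13·69) → 1587 ÷ (1897/100) = 158700/1897 ≈ 83.658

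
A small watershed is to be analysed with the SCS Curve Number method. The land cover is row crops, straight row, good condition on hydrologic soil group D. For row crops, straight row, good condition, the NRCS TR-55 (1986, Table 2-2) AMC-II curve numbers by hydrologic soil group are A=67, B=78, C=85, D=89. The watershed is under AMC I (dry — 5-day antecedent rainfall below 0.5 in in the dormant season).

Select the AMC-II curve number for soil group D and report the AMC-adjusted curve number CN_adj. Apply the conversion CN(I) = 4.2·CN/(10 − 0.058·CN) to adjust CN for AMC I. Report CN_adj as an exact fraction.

CN_adj = 186900/2419 ≈ 77.263

NRCS table: row crops, straight row, good condition, soil group D → CN(II) = 89
Adjust CN=89 to AMC I: 4.2·89/(10 − 0.058·89) → (1869/5) ÷ (2419/500) = 186900/2419 ≈ 77.263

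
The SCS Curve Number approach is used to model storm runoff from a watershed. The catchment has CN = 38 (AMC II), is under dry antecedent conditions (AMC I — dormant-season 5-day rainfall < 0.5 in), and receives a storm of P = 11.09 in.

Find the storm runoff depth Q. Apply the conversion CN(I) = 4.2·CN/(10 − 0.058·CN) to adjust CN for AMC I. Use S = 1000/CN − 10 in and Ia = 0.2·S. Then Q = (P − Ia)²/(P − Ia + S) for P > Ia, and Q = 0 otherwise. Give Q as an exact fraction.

Dry (AMC I): CN(I) = 4.2·38/(10 − 0.058·38) = (798/5)/(1949/250) = 39900/1949 ≈ 20.472
S = 1000/(39900/1949) − 10 = 15500/399 in ≈ 38.847 in
Initial abstraction Ia = S/5 = (15500/399)/5 = 3100/399 ≈ 7.769 in
Since P=11.090 > Ia=7.769: effective rainfall P−Ia = 132491/39900 in
Runoff Q = (P−Ia)²/(P−Ia+S) = (3.321)²/(3.321+38.847) = 17553865081/67131390900 ≈ 0.261 in

Q = 17553865081/67131390900 in ≈ 0.261 in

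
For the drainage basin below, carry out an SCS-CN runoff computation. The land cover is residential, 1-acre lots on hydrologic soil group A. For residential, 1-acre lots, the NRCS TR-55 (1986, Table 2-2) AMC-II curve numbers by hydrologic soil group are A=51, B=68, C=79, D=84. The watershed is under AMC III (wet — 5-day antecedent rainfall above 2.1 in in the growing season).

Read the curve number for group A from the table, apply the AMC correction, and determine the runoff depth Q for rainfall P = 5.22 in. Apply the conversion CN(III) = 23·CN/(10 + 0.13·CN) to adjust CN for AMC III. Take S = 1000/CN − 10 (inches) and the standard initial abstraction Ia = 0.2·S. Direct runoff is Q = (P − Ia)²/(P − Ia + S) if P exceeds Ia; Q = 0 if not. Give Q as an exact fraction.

NRCS table: residential, 1-acre lots, soil group A → CN(II) = 51
Wet (AMC III): CN(III) = 23·51/(10 + 0.13·51) = 1173/(1663/100) = 117300/1663 ≈ 70.535
Max retention: S = 1000/(117300/1663) − 10 = 4900/1173 in (≈ 4.177 in)
Initial abstraction Ia = S/5 = (4900/1173)/5 = 980/1173 ≈ 0.835 in
Since P=5.220 > Ia=0.835: effective rainfall P−Ia = 257153/58650 in
Runoff Q = (P−Ia)²/(P−Ia+S) = (4.385)²/(4.385+4.177) = 66127665409/29451273450 ≈ 2.245 in

Q = 66127665409/29451273450 in ≈ 2.245 in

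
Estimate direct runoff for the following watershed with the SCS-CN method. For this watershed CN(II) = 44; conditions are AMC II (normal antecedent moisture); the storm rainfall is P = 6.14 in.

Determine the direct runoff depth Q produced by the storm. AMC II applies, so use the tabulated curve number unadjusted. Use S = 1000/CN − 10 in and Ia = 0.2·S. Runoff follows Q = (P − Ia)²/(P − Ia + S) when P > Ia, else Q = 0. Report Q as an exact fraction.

CN(II) = 44; AMC II needs no correction.
S = 1000/44 − 10 = 140/11 in ≈ 12.727 in
Ia = 0.2·(140/11) = 28/11 in ≈ 2.545 in
Excess rainfall: 6.140 − 2.545 = 3.595 in; P > Ia so Q > 0
Runoff Q = (P−Ia)²/(P−Ia+S) = (3.595)²/(3.595+12.727) = 3908529/4937350 ≈ 0.792 in

Q = 3908529/4937350 in ≈ 0.792 in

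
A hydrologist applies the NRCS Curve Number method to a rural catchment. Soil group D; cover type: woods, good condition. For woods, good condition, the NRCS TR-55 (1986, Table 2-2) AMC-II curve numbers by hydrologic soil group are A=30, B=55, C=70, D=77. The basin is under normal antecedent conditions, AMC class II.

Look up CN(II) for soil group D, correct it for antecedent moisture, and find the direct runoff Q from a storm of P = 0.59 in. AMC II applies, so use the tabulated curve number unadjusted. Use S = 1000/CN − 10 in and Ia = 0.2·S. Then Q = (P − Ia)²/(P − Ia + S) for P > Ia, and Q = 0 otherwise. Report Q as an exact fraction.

NRCS table: woods, good condition, soil group D → CN(II) = 77
AMC II — tabulated CN = 77 applies directly.
Retention S: 1000/CN − 10 with CN=77.000 → S = 230/77 ≈ 2.987 in
Initial abstraction Ia = S/5 = (230/77)/5 = 46/77 ≈ 0.597 in
P = 0.590 ≤ Ia = 0.597 in: entire storm abstracted, Q = 0.

Q = 0 in ≈ 0.000 in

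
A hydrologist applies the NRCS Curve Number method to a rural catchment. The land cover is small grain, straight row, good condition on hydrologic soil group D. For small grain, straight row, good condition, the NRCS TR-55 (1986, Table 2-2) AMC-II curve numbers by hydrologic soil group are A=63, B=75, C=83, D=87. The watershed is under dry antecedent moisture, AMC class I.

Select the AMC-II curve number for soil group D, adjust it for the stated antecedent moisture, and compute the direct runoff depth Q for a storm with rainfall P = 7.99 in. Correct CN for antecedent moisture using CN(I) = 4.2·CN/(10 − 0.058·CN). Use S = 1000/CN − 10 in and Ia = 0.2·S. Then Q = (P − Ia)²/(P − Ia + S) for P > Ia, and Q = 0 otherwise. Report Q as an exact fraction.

Q = 1768296231529/361704527100 in ≈ 4.889 in

NRCS table: small grain, straight row, good condition, soil group D → CN(II) = 87
Dry (AMC I): CN(I) = 4.2·87/(10 − 0.058·87) = (1827/5)/(2477/500) = 182700/2477 ≈ 73.759
Retention S: 1000/CN − 10 with CN=73.759 → S = 6500/1827 ≈ 3.558 in
Ia = 0.2·(6500/1827) = 1300/1827 in ≈ 0.712 in
Excess rainfall: 7.990 − 0.712 = 7.278 in; P > Ia so Q > 0
Runoff Q = (P−Ia)²/(P−Ia+S) = (7.278)²/(7.278+3.558) = 1768296231529/361704527100 ≈ 4.889 in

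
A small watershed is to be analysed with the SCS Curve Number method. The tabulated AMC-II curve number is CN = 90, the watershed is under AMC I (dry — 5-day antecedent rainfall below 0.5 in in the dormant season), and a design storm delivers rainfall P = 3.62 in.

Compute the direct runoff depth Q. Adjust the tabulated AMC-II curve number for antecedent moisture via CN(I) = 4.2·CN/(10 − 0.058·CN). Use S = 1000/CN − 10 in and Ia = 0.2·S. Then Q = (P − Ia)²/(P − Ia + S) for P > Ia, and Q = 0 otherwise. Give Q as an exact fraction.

Dry (AMC I): CN(I) = 4.2·90/(10 − 0.058·90) = 378/(239/50) = 18900/239 ≈ 79.079
Max retention: S = 1000/(18900/239) − 10 = 500/189 in (≈ 2.646 in)
Initial abstraction Ia = S/5 = (500/189)/5 = 100/189 ≈ 0.529 in
Since P=3.620 > Ia=0.529: effective rainfall P−Ia = 29209/9450 in
Runoff Q = (P−Ia)²/(P−Ia+S) = (3.091)²/(3.091+2.646) = 853165681/512275050 ≈ 1.665 in

Q = 853165681/512275050 in ≈ 1.665 in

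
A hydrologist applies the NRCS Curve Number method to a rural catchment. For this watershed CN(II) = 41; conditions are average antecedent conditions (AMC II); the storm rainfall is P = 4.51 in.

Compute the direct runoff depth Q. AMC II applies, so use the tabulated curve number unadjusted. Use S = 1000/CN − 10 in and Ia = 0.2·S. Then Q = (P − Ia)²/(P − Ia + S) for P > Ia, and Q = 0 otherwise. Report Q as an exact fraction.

Q = 44769481/269333100 in ≈ 0.166 in

AMC II — tabulated CN = 41 applies directly.
S = 1000/41 − 10 = 590/41 in ≈ 14.390 in
Ia = 0.2·(590/41) = 118/41 in ≈ 2.878 in
P − Ia = 4.510 − 2.878 = 6691/4100 ≈ 1.632 in (> 0, runoff occurs)
Q = (6691/4100)²/((6691/4100) + 590/41) = (44769481/16810000)/(65691/4100) = 44769481/269333100 in ≈ 0.166 in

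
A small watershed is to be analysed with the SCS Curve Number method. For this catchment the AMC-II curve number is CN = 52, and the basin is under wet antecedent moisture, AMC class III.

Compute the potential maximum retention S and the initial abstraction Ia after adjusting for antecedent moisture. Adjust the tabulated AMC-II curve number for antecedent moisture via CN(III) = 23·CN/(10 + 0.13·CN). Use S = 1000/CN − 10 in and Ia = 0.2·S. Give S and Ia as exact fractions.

Wet (AMC III): CN(III) = 23·52/(10 + 0.13·52) = 1196/(419/25) = 29900/419 ≈ 71.360
Retention S: 1000/CN − 10 with CN=71.360 → S = 1200/299 ≈ 4.013 in
Initial abstraction Ia = S/5 = (1200/299)/5 = 240/299 ≈ 0.803 in

S = 1200/299 in ≈ 4.013 in; Ia = 240/299 in ≈ 0.803 in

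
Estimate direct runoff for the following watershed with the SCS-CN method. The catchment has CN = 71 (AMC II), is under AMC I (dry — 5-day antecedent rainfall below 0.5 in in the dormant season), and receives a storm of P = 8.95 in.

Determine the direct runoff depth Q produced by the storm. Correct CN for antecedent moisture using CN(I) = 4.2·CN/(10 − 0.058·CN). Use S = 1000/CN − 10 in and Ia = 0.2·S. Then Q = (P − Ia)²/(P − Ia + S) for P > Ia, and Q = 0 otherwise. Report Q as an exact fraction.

CN(I) from CN(II)=71: (4.2·71)/(10 − 0.058·71) = 149100/2941 ≈ 50.697
S = 1000/(149100/2941) − 10 = 14500/1491 in ≈ 9.725 in
Initial abstraction Ia = S/5 = (14500/1491)/5 = 2900/1491 ≈ 1.945 in
P − Ia = 8.950 − 1.945 = 208889/29820 ≈ 7.005 in (> 0, runoff occurs)
Runoff Q = (P−Ia)²/(P−Ia+S) = (7.005)²/(7.005+9.725) = 43634614321/14876869980 ≈ 2.933 in

Q = 43634614321/14876869980 in ≈ 2.933 in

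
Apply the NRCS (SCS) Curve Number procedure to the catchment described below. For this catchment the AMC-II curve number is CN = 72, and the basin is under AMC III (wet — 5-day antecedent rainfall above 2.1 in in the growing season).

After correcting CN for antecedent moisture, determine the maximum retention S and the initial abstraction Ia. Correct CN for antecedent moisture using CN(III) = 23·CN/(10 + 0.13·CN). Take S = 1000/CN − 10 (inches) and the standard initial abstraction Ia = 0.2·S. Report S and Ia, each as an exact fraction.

S = 350/207 in ≈ 1.691 in; Ia = 70/207 in ≈ 0.338 in

Wet (AMC III): CN(III) = 23·72/(10 + 0.13·72) = 1656/(484/25) = 10350/121 ≈ 85.537
Retention S: 1000/CN − 10 with CN=85.537 → S = 350/207 ≈ 1.691 in
Ia = 0.2·(350/207) = 70/207 in ≈ 0.338 in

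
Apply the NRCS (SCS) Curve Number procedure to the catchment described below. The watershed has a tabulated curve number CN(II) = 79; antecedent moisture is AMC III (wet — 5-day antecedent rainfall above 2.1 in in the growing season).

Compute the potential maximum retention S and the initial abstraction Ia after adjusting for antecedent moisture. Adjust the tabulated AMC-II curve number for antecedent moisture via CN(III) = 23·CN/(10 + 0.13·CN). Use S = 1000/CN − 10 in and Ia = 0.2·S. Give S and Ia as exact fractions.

CN(III) from CN(II)=79: (23·79)/(10 + 0.13·79) = 181700/2027 ≈ 89.640
Max retention: S = 1000/(181700/2027) − 10 = 2100/1817 in (≈ 1.156 in)
Ia = 0.2S: 0.2·1.156 = 0.231 in (exactly 420/1817)

S = 2100/1817 in ≈ 1.156 in; Ia = 420/1817 in ≈ 0.231 in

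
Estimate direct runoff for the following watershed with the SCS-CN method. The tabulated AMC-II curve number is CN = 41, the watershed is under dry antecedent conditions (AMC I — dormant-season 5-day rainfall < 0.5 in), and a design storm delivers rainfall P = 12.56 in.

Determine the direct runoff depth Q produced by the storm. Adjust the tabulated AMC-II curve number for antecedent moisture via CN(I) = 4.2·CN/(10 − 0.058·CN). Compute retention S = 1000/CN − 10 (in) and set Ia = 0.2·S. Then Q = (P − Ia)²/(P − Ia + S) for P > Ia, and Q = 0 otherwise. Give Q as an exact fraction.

Dry (AMC I): CN(I) = 4.2·41/(10 − 0.058·41) = (861/5)/(3811/500) = 86100/3811 ≈ 22.592
Retention S: 1000/CN − 10 with CN=22.592 → S = 29500/861 ≈ 34.262 in
Ia = 0.2S: 0.2·34.262 = 6.852 in (exactly 5900/861)
Since P=12.560 > Ia=6.852: effective rainfall P−Ia = 122854/21525 in
Q = (122854/21525)²/((122854/21525) + 29500/861) = (15093105316/463325625)/(860354/21525) = 7546552658/9259559925 in ≈ 0.815 in

Q = 7546552658/9259559925 in ≈ 0.815 in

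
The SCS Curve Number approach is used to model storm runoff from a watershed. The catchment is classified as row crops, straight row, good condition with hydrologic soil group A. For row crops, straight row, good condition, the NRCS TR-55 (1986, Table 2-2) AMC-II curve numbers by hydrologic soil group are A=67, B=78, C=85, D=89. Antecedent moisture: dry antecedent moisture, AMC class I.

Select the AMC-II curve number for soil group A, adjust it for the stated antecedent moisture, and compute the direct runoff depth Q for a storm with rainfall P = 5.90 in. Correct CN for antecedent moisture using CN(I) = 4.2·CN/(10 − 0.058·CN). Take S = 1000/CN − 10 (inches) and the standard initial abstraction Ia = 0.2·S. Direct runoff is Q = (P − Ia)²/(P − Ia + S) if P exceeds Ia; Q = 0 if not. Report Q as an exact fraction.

NRCS table: row crops, straight row, good condition, soil group A → CN(II) = 67
Adjust CN=67 to AMC I: 4.2·67/(10 − 0.058·67) → (1407/5) ÷ (3057/500) = 46900/1019 ≈ 46.026
Retention S: 1000/CN − 10 with CN=46.026 → S = 5500/469 ≈ 11.727 in
Initial abstraction Ia = S/5 = (5500/469)/5 = 1100/469 ≈ 2.345 in
P − Ia = 5.900 − 2.345 = 16671/4690 ≈ 3.555 in (> 0, runoff occurs)
Q = (16671/4690)²/((16671/4690) + 5500/469) = (277922241/21996100)/(71671/4690) = 277922241/336136990 in ≈ 0.827 in

Q = 277922241/336136990 in ≈ 0.827 in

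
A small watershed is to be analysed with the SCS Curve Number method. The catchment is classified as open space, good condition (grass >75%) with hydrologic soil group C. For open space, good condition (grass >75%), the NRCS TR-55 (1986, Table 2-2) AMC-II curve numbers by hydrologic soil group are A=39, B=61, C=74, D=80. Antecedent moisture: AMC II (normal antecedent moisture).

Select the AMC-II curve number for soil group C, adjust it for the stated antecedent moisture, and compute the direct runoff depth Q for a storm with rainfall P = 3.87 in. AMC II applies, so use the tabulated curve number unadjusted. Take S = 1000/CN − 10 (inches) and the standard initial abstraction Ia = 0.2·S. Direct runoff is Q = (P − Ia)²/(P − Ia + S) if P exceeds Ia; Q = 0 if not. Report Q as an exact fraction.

Q = 137334961/91460300 in ≈ 1.502 in

NRCS table: open space, good condition (grass >75%), soil group C → CN(II) = 74
Average conditions: CN = 74 (no AMC adjustment).
S = 1000/74 − 10 = 130/37 in ≈ 3.514 in
Ia = 0.2·(130/37) = 26/37 in ≈ 0.703 in
Excess rainfall: 3.870 − 0.703 = 3.167 in; P > Ia so Q > 0
Runoff Q = (P−Ia)²/(P−Ia+S) = (3.167)²/(3.167+3.514) = 137334961/91460300 ≈ 1.502 in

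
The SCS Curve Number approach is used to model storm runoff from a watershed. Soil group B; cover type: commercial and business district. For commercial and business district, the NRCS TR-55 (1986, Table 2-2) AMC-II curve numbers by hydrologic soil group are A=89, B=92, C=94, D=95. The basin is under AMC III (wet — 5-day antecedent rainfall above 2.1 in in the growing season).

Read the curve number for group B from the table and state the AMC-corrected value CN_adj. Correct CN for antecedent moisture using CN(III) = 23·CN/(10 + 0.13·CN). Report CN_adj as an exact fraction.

NRCS table: commercial and business district, soil group B → CN(II) = 92
Adjust CN=92 to AMC III: 23·92/(10 + 0.13·92) → 2116 ÷ (549/25) = 52900/549 ≈ 96.357

CN_adj = 52900/549 ≈ 96.357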